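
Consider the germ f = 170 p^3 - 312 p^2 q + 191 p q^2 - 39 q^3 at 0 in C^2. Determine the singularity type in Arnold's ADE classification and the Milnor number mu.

Type D_4, Milnor number mu = 4.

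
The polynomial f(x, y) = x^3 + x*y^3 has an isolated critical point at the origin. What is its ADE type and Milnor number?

The Hessian of f at 0 is [[0, 0], [0, 0]] with rank 0, so corank 2. A Groebner basis of the Jacobian ideal J(f) in C{x,y} is {x^3, x*y^2, 3*x^2 + y^3}; counting standard monomials gives mu = 7. Corank 2; j^3 = x^3 is a perfect cube, so E-series; the 4-jet and mu = 7 give E_7.

Type E_7, Milnor number mu = 7.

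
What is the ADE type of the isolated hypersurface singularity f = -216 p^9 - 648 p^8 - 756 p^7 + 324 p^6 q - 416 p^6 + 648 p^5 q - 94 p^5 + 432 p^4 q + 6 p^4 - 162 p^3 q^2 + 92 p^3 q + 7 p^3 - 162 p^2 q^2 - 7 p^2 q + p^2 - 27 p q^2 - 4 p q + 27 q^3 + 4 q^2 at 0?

The Hessian of f at 0 has rank 1. Corank 1: A-series; mu = 2 gives A_2.

A_2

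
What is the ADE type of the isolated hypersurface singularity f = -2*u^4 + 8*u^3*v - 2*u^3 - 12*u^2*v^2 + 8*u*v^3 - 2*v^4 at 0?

E_6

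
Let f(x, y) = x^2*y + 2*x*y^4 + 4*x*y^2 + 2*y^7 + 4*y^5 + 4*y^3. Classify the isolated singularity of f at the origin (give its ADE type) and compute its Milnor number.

Type D8, Milnor number mu = 8.

The Hessian of f at 0 has rank 0. Corank 2; j^3 = y*(x + 2*y)^2 has shape L^2 M (L != M), so D-series; mu = 8 gives D_8.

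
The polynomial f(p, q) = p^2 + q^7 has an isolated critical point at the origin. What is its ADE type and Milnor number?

The Hessian of f at 0 has rank 1. Corank 1: A-series; mu = 6 gives A_6.

Type A_{6}, Milnor number mu = 6.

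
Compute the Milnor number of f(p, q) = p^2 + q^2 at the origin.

1

The Hessian of f at 0 has rank 2. Corank 0: nondegenerate Morse point, so A_1.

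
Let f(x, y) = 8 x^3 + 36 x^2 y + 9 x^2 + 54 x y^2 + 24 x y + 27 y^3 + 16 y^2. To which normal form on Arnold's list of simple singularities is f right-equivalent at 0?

A_2

The Hessian of f at 0 has rank 1. Corank 1: A-series; mu = 2 gives A_2.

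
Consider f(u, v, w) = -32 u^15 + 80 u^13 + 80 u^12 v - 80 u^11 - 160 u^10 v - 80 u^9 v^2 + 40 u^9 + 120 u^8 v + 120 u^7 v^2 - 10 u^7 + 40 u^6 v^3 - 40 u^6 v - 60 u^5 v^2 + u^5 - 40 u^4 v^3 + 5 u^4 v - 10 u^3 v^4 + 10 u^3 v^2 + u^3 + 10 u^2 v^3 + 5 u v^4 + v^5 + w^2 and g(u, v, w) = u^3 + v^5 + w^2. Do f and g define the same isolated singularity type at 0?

The Hessian of f at 0 has rank 1. Corank 2; j^3 = u^3 is a perfect cube, so E-series; the 5-jet and mu = 8 give E_8. The Hessian of g at 0 has rank 1. Corank 2; j^3 = u^3 is a perfect cube, so E-series; the 5-jet and mu = 8 give E_8. Both have type E_8, hence right-equivalent.

Yes.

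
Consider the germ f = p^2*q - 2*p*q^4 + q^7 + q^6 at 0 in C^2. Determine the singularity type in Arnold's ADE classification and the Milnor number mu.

Type D_7, Milnor number mu = 7.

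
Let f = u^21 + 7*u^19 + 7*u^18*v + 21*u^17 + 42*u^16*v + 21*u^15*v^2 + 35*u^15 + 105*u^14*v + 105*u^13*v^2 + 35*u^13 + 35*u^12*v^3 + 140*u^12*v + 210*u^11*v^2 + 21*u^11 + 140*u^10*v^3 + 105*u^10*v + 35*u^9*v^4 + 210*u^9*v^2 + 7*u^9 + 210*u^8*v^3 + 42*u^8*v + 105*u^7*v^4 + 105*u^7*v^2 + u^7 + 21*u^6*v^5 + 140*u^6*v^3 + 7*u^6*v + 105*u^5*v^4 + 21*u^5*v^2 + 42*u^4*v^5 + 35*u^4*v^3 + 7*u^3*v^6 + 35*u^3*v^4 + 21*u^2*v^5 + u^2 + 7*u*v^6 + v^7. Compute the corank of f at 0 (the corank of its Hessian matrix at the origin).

1

The Hessian at 0 is [[2, 0], [0, 0]] of rank 1; hence corank 1.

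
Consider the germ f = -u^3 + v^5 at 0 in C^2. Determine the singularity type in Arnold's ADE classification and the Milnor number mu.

The Hessian of f at 0 is [[0, 0], [0, 0]] with rank 0, so corank 2. A Groebner basis of the Jacobian ideal J(f) in C{u,v} is {v^4, u^2}; counting standard monomials gives mu = 8. Corank 2; j^3 = -u^3 is a perfect cube, so E-series; the 5-jet and mu = 8 give E_8.

Type E8, Milnor number mu = 8.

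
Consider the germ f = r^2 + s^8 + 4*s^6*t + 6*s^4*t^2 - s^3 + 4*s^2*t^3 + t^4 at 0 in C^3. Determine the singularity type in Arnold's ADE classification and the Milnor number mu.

Type E6, Milnor number mu = 6.

The Hessian of f at 0 is [[0, 0, 0], [0, 0, 0], [0, 0, 2]] with rank 1, so corank 2. A Groebner basis of the Jacobian ideal J(f) in C{s,t,r} is {t^3, s^2, r}; counting standard monomials gives mu = 6. Corank 2; j^3 = -s^3 is a perfect cube, so E-series; the 4-jet and mu = 6 give E_6.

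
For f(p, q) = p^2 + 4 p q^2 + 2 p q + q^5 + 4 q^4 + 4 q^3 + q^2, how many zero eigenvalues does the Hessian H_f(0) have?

Hessian at 0 has rank 1.

1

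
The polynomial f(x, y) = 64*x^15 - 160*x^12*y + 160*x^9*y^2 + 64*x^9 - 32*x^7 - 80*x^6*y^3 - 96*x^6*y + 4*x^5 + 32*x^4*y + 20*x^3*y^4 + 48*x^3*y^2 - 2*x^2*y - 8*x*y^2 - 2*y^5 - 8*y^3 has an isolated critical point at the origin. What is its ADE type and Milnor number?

Type D_{6}, Milnor number mu = 6.

The Hessian of f at 0 is [[0, 0], [0, 0]] with rank 0, so corank 2. A Groebner basis of the Jacobian ideal J(f) in C{x,y} is {x*y/32 + y^4 + y^2/16, x*y^2 + 2*y^3, x^2 + 123*x*y/32 + 59*y^2/16}; counting standard monomials gives mu = 6. Corank 2; j^3 = -2*y*(x + 2*y)^2 has shape L^2 M (L != M), so D-series; mu = 6 gives D_6.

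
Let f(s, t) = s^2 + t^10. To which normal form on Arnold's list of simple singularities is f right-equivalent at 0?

A_9

The Hessian of f at 0 has rank 1. Corank 1: A-series; mu = 9 gives A_9.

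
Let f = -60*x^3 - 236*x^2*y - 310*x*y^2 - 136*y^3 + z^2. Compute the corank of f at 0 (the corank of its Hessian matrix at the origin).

2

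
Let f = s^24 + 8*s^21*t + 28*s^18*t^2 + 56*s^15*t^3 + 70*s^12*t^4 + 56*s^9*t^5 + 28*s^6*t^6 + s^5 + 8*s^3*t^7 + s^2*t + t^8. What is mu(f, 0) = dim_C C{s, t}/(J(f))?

The Hessian of f at 0 is [[0, 0], [0, 0]] with rank 0, so corank 2. A Groebner basis of the Jacobian ideal J(f) in C{s,t} is {s^2/8 + t^7, s^3, s*t}; counting standard monomials gives mu = 9. Corank 2; j^3 = s^2*t has shape L^2 M (L != M), so D-series; mu = 9 gives D_9.

9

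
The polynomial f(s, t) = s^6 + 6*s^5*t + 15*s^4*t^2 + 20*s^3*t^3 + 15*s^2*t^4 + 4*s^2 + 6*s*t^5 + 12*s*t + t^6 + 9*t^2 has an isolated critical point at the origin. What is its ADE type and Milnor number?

Type A5, Milnor number mu = 5.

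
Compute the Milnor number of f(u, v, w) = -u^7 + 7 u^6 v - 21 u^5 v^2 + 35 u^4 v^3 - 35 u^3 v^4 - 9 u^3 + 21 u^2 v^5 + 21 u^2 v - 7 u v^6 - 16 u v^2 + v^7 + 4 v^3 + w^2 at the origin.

8

The Hessian of f at 0 has rank 1. Corank 2; j^3 = -(u - v)*(3*u - 2*v)^2 has shape L^2 M (L != M), so D-series; mu = 8 gives D_8.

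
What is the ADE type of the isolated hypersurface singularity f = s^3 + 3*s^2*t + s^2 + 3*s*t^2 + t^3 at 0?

The Hessian of f at 0 is [[2, 0], [0, 0]] with rank 1, so corank 1. A Groebner basis of the Jacobian ideal J(f) in C{s,t} is {t^2, s}; counting standard monomials gives mu = 2. Corank 1: A-series; mu = 2 gives A_2.

A_{2}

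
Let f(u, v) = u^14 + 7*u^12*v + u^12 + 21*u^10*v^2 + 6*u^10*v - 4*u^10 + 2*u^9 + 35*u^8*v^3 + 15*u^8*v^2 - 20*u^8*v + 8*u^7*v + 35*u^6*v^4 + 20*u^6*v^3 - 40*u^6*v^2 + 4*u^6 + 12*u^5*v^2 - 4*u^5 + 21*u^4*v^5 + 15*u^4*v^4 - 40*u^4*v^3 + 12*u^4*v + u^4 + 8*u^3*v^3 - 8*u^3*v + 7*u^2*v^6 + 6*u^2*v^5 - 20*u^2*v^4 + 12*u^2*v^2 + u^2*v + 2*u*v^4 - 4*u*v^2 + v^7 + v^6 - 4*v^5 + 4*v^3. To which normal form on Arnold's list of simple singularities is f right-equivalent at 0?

D_{7}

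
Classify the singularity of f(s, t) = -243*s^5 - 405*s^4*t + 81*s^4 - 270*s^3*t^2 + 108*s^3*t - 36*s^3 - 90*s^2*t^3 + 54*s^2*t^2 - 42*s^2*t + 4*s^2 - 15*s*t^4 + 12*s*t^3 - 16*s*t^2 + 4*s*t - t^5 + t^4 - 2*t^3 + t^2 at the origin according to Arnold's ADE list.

A4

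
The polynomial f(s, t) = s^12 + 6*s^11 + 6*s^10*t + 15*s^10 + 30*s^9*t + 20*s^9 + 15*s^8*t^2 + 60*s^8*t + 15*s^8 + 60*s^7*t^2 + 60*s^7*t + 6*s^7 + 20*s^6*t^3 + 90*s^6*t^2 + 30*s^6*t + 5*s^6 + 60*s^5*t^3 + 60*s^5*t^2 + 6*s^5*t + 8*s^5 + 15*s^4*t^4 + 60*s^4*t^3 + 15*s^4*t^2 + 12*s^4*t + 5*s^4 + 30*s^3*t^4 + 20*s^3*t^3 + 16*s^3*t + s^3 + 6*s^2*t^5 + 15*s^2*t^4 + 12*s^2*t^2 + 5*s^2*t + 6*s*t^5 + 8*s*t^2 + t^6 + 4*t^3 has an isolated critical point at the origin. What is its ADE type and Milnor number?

Type D_7, Milnor number mu = 7.

The Hessian of f at 0 has rank 0. Corank 2; j^3 = (s + t)*(s + 2*t)^2 has shape L^2 M (L != M), so D-series; mu = 7 gives D_7.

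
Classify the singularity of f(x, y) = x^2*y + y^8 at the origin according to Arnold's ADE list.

D_{9}

The Hessian of f at 0 is [[0, 0], [0, 0]] with rank 0, so corank 2. A Groebner basis of the Jacobian ideal J(f) in C{x,y} is {x^2/8 + y^7, x^3, x*y}; counting standard monomials gives mu = 9. Corank 2; j^3 = x^2*y has shape L^2 M (L != M), so D-series; mu = 9 gives D_9.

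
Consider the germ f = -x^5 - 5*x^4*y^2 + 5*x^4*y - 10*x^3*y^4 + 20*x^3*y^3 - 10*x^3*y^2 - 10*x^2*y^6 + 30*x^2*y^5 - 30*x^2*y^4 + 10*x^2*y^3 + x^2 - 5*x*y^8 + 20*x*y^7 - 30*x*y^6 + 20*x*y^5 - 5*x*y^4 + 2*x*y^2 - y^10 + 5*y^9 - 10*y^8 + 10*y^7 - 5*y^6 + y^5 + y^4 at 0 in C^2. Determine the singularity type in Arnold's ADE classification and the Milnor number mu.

Type A_4, Milnor number mu = 4.

The Hessian of f at 0 has rank 1. Corank 1: A-series; mu = 4 gives A_4.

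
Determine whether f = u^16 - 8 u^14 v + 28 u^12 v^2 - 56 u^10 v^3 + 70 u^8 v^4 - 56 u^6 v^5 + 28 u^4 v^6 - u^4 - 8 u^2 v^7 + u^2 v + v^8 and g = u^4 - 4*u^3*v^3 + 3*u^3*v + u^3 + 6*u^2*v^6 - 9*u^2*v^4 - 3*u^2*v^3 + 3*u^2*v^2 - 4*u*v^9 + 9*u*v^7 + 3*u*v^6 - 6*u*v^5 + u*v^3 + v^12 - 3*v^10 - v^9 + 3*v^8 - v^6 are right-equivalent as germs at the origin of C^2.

The Hessian of f at 0 is [[0, 0], [0, 0]] with rank 0, so corank 2. A Groebner basis of the Jacobian ideal J(f) in C{u,v} is {u^2/8 + v^7, u^3, u*v}; counting standard monomials gives mu = 9. Corank 2; j^3 = u^2*v has shape L^2 M (L != M), so D-series; mu = 9 gives D_9. The Hessian of g at 0 is [[0, 0], [0, 0]] with rank 0, so corank 2. A Groebner basis of the Jacobian ideal J(g) in C{u,v} is {3*u^2 + v^4 + v^3, u^3, u^2*v - u^2 - v^3/3, 2*u^2 + u*v^2 + 2*v^3/3}; counting standard monomials gives mu = 7. Corank 2; j^3 = u^3 is a perfect cube, so E-series; the 4-jet and mu = 7 give E_7. f is D_9 but g is E_7, hence not right-equivalent.

No.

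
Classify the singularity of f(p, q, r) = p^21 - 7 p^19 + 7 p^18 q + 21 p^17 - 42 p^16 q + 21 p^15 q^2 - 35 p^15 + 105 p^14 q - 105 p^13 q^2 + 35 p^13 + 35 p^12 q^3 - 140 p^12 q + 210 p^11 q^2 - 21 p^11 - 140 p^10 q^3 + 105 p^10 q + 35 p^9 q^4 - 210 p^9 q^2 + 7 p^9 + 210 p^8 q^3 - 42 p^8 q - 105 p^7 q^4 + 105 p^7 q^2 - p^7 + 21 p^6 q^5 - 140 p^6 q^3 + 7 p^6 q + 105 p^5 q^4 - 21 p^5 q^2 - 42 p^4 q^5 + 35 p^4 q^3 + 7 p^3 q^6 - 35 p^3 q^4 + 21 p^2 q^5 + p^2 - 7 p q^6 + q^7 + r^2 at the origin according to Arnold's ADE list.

The Hessian of f at 0 has rank 2. Corank 1: A-series; mu = 6 gives A_6.

A_6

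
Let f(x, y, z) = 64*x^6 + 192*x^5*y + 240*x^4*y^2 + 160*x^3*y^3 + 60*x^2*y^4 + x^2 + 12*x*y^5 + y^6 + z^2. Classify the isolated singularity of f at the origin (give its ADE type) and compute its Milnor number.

Type A_5, Milnor number mu = 5.

The Hessian of f at 0 has rank 2. Corank 1: A-series; mu = 5 gives A_5.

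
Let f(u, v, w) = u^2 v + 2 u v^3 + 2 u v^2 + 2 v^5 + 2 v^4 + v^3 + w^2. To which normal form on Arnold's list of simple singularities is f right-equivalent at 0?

D_{6}

The Hessian of f at 0 has rank 1. Corank 2; j^3 = v*(u + v)^2 has shape L^2 M (L != M), so D-series; mu = 6 gives D_6.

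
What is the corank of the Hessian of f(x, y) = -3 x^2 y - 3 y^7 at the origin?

2

The Hessian at 0 is [[0, 0], [0, 0]] of rank 0; hence corank 2.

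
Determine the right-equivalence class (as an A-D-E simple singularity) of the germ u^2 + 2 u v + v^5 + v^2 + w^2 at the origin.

A_{4}

The Hessian of f at 0 has rank 2. Corank 1: A-series; mu = 4 gives A_4.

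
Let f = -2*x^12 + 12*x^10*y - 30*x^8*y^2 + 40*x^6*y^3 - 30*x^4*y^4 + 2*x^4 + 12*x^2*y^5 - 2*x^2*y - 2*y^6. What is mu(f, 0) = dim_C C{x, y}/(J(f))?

The Hessian of f at 0 has rank 0. Corank 2; j^3 = -2*x^2*y has shape L^2 M (L != M), so D-series; mu = 7 gives D_7.

7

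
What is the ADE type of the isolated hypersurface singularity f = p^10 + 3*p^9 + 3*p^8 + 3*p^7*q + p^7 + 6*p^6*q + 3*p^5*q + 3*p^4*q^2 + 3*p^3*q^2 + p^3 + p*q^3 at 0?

The Hessian of f at 0 is [[0, 0], [0, 0]] with rank 0, so corank 2. A Groebner basis of the Jacobian ideal J(f) in C{p,q} is {p^3, p*q^2, 3*p^2 + q^3}; counting standard monomials gives mu = 7. Corank 2; j^3 = p^3 is a perfect cube, so E-series; the 4-jet and mu = 7 give E_7.

E_7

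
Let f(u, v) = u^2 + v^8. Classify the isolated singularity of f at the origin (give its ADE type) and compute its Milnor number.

The Hessian of f at 0 has rank 1. Corank 1: A-series; mu = 7 gives A_7.

Type A_{7}, Milnor number mu = 7.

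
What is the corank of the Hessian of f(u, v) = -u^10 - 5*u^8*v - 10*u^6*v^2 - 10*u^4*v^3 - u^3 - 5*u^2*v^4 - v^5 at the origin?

The Hessian at 0 is [[0, 0], [0, 0]] of rank 0; hence corank 2.

2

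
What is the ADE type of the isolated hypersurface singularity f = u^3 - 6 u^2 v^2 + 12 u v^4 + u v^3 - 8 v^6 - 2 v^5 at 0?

The Hessian of f at 0 has rank 0. Corank 2; j^3 = u^3 is a perfect cube, so E-series; the 4-jet and mu = 7 give E_7.

E_{7}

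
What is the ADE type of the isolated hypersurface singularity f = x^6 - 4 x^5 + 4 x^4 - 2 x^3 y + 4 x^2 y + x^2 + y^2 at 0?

The Hessian of f at 0 has rank 2. Corank 0: nondegenerate Morse point, so A_1.

A_1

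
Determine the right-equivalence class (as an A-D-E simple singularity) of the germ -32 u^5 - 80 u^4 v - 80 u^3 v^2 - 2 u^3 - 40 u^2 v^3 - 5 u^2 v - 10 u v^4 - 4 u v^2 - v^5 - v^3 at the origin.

D_{6}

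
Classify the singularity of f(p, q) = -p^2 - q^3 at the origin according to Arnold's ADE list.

A_2

The Hessian of f at 0 has rank 1. Corank 1: A-series; mu = 2 gives A_2.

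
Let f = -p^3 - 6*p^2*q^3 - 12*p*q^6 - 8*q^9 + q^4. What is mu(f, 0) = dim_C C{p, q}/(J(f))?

6

The Hessian of f at 0 is [[0, 0], [0, 0]] with rank 0, so corank 2. A Groebner basis of the Jacobian ideal J(f) in C{p,q} is {q^3, p^2}; counting standard monomials gives mu = 6. Corank 2; j^3 = -p^3 is a perfect cube, so E-series; the 4-jet and mu = 6 give E_6.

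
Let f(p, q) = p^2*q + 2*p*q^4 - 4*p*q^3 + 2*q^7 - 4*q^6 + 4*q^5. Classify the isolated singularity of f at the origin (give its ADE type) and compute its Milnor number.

Type D8, Milnor number mu = 8.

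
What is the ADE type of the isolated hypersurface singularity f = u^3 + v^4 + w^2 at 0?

The Hessian of f at 0 is [[0, 0, 0], [0, 0, 0], [0, 0, 2]] with rank 1, so corank 2. A Groebner basis of the Jacobian ideal J(f) in C{u,v,w} is {v^3, u^2, w}; counting standard monomials gives mu = 6. Corank 2; j^3 = u^3 is a perfect cube, so E-series; the 4-jet and mu = 6 give E_6.

E6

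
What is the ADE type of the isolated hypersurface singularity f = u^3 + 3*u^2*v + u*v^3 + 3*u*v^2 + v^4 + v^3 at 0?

E_{7}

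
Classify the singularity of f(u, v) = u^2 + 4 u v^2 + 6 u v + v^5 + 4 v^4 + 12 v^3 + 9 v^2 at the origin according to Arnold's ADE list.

A_4

The Hessian of f at 0 has rank 1. Corank 1: A-series; mu = 4 gives A_4.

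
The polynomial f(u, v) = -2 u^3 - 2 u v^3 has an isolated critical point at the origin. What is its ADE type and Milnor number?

The Hessian of f at 0 has rank 0. Corank 2; j^3 = -2*u^3 is a perfect cube, so E-series; the 4-jet and mu = 7 give E_7.

Type E_7, Milnor number mu = 7.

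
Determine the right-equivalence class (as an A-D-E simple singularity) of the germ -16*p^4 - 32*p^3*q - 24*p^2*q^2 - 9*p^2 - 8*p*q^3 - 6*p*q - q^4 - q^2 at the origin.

A3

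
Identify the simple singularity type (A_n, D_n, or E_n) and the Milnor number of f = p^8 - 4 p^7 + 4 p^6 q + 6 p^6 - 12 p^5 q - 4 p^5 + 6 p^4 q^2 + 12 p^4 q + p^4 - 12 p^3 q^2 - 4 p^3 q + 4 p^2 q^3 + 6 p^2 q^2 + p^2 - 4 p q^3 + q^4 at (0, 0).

The Hessian of f at 0 is [[2, 0], [0, 0]] with rank 1, so corank 1. A Groebner basis of the Jacobian ideal J(f) in C{p,q} is {q^3, p}; counting standard monomials gives mu = 3. Corank 1: A-series; mu = 3 gives A_3.

Type A_{3}, Milnor number mu = 3.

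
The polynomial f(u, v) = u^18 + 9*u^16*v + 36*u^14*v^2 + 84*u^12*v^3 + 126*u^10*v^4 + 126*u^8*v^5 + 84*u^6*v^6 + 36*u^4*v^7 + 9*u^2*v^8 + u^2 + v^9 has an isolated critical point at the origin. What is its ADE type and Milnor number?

Type A_{8}, Milnor number mu = 8.

The Hessian of f at 0 has rank 1. Corank 1: A-series; mu = 8 gives A_8.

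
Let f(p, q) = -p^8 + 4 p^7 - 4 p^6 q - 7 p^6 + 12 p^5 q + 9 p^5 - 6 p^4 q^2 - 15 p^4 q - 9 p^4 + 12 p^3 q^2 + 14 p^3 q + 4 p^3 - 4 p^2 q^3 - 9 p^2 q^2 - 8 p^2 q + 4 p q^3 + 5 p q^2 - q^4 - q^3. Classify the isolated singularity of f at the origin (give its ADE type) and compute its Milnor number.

Type D5, Milnor number mu = 5.

The Hessian of f at 0 has rank 0. Corank 2; j^3 = (p - q)*(2*p - q)^2 has shape L^2 M (L != M), so D-series; mu = 5 gives D_5.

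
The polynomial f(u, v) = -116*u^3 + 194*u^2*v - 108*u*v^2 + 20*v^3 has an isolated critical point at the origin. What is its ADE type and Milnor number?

The Hessian of f at 0 has rank 0. Corank 2; j^3 = -2*(2*u - v)*(29*u^2 - 34*u*v + 10*v^2) splits into three distinct lines over C (the quadratic factor has nonzero discriminant), so D_4.

Type D4, Milnor number mu = 4.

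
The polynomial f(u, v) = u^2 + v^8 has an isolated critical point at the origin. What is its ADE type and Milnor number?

Type A7, Milnor number mu = 7.

The Hessian of f at 0 has rank 1. Corank 1: A-series; mu = 7 gives A_7.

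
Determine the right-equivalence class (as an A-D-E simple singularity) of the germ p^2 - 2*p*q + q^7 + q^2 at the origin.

A_{6}

The Hessian of f at 0 is [[2, -2], [-2, 2]] with rank 1, so corank 1. A Groebner basis of the Jacobian ideal J(f) in C{p,q} is {q^6, p - q}; counting standard monomials gives mu = 6. Corank 1: A-series; mu = 6 gives A_6.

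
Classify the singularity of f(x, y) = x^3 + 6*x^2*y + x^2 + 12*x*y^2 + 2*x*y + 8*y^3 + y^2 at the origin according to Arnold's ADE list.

A2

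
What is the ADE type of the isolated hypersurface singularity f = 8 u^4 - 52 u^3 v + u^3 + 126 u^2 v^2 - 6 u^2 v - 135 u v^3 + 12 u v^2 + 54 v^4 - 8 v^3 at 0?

The Hessian of f at 0 is [[0, 0], [0, 0]] with rank 0, so corank 2. A Groebner basis of the Jacobian ideal J(f) in C{u,v} is {3*u^2/4 - 3*u*v + v^4 + v^3/4 + 3*v^2, u^3 + 21*u^2/2 - 42*u*v - 9*v^3/2 + 42*v^2, u^2*v + 15*u^2/4 - 15*u*v - 11*v^3/4 + 15*v^2, u^2 + u*v^2 - 4*u*v - 5*v^3/3 + 4*v^2}; counting standard monomials gives mu = 7. Corank 2; j^3 = (u - 2*v)^3 is a perfect cube, so E-series; the 4-jet and mu = 7 give E_7.

E7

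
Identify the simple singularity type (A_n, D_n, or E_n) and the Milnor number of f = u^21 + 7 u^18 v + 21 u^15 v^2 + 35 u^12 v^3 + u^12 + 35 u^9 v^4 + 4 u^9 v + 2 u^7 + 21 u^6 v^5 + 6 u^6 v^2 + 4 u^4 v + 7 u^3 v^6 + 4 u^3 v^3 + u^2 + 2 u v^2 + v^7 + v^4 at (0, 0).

The Hessian of f at 0 has rank 1. Corank 1: A-series; mu = 6 gives A_6.

Type A_{6}, Milnor number mu = 6.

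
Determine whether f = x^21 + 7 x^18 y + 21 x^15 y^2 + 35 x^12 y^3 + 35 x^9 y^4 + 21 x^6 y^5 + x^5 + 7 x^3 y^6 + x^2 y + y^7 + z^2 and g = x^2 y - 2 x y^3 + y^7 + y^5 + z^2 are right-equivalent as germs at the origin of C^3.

Yes.

The Hessian of f at 0 has rank 1. Corank 2; j^3 = x^2*y has shape L^2 M (L != M), so D-series; mu = 8 gives D_8. The Hessian of g at 0 has rank 1. Corank 2; j^3 = x^2*y has shape L^2 M (L != M), so D-series; mu = 8 gives D_8. Both have type D_8, hence right-equivalent.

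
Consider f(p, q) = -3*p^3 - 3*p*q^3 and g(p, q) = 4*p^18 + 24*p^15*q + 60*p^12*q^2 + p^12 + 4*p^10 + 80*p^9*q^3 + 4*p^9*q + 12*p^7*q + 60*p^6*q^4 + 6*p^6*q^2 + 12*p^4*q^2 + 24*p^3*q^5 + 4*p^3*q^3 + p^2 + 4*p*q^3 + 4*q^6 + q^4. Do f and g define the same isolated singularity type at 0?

The Hessian of f at 0 has rank 0. Corank 2; j^3 = -3*p^3 is a perfect cube, so E-series; the 4-jet and mu = 7 give E_7. The Hessian of g at 0 has rank 1. Corank 1: A-series; mu = 3 gives A_3. f is E_7 but g is A_3, hence not right-equivalent.

No.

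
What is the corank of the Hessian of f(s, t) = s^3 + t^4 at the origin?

2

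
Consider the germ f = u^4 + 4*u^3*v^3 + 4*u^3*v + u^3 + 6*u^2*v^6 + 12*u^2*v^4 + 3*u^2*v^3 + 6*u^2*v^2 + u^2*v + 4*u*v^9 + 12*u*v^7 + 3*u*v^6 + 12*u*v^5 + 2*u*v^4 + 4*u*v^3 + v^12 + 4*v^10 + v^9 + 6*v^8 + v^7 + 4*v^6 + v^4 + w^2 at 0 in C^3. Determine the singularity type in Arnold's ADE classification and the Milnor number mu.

Type D5, Milnor number mu = 5.

The Hessian of f at 0 is [[0, 0, 0], [0, 0, 0], [0, 0, 2]] with rank 1, so corank 2. A Groebner basis of the Jacobian ideal J(f) in C{u,v,w} is {u*v^2, -u*v/4 + v^3, u^2 + u*v, w}; counting standard monomials gives mu = 5. Corank 2; j^3 = u^2*(u + v) has shape L^2 M (L != M), so D-series; mu = 5 gives D_5.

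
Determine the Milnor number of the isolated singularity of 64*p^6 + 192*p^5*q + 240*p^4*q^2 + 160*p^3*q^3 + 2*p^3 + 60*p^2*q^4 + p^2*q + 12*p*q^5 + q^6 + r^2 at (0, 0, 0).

7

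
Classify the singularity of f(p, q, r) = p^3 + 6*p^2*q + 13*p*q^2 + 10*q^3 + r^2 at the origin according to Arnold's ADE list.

D_4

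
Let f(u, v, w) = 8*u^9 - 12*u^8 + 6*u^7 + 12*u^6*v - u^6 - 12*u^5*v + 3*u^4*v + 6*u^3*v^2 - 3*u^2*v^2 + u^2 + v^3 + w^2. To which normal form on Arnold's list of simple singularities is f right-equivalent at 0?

The Hessian of f at 0 has rank 2. Corank 1: A-series; mu = 2 gives A_2.

A_2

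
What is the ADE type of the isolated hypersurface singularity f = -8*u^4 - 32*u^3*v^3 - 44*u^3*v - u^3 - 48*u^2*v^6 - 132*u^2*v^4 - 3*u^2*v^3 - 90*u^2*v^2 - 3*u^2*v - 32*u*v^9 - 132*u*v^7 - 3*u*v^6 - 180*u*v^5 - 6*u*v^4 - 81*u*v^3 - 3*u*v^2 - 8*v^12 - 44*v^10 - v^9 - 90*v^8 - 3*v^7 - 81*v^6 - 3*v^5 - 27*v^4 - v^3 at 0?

The Hessian of f at 0 has rank 0. Corank 2; j^3 = -(u + v)^3 is a perfect cube, so E-series; the 4-jet and mu = 7 give E_7.

E7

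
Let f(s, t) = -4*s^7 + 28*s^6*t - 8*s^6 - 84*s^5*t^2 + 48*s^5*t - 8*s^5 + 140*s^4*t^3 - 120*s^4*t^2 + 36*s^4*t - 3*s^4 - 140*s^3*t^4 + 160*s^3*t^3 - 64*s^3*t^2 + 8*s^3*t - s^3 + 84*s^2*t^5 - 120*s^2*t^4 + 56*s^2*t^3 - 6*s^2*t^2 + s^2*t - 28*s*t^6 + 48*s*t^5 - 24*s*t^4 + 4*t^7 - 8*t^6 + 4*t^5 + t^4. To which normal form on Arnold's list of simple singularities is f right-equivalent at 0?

D_5

The Hessian of f at 0 has rank 0. Corank 2; j^3 = -s^2*(s - t) has shape L^2 M (L != M), so D-series; mu = 5 gives D_5.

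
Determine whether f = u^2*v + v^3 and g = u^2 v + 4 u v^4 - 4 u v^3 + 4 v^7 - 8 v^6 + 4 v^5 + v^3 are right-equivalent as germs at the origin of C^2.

Yes.

The Hessian of f at 0 has rank 0. Corank 2; j^3 = v*(u^2 + v^2) splits into three distinct lines over C (the quadratic factor has nonzero discriminant), so D_4. The Hessian of g at 0 has rank 0. Corank 2; j^3 = v*(u^2 + v^2) splits into three distinct lines over C (the quadratic factor has nonzero discriminant), so D_4. Both have type D_4, hence right-equivalent.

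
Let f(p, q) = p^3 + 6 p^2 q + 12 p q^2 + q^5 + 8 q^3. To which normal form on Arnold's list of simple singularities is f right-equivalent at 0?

E_8

The Hessian of f at 0 has rank 0. Corank 2; j^3 = (p + 2*q)^3 is a perfect cube, so E-series; the 5-jet and mu = 8 give E_8.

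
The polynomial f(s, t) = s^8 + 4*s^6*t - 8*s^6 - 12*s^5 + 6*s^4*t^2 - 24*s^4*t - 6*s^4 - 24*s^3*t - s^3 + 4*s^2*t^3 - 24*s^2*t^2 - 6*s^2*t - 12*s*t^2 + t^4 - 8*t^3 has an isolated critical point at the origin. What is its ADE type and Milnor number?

The Hessian of f at 0 has rank 0. Corank 2; j^3 = -(s + 2*t)^3 is a perfect cube, so E-series; the 4-jet and mu = 6 give E_6.

Type E_{6}, Milnor number mu = 6.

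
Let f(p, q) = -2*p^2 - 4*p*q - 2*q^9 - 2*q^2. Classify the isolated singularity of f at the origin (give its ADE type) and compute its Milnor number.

Type A_{8}, Milnor number mu = 8.

The Hessian of f at 0 has rank 1. Corank 1: A-series; mu = 8 gives A_8.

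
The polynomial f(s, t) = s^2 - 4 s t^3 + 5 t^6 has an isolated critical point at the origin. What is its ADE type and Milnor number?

The Hessian of f at 0 has rank 1. Corank 1: A-series; mu = 5 gives A_5.

Type A_{5}, Milnor number mu = 5.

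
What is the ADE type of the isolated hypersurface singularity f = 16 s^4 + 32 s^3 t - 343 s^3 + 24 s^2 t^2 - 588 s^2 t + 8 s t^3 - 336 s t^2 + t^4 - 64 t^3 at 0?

E6

The Hessian of f at 0 is [[0, 0], [0, 0]] with rank 0, so corank 2. A Groebner basis of the Jacobian ideal J(f) in C{s,t} is {t^4, s*t^2 + 23*t^3/42, s^2 + 8*s*t/7 + 16*t^2/49}; counting standard monomials gives mu = 6. Corank 2; j^3 = -(7*s + 4*t)^3 is a perfect cube, so E-series; the 4-jet and mu = 6 give E_6.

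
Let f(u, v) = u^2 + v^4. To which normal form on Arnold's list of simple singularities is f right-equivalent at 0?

A3

The Hessian of f at 0 has rank 1. Corank 1: A-series; mu = 3 gives A_3.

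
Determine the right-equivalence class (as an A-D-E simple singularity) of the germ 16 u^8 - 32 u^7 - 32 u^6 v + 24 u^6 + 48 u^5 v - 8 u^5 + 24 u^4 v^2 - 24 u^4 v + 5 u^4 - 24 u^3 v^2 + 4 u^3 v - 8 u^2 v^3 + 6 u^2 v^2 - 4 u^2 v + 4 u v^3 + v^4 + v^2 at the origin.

A_{3}

The Hessian of f at 0 is [[0, 0], [0, 2]] with rank 1, so corank 1. A Groebner basis of the Jacobian ideal J(f) in C{u,v} is {u^2 - v/2, u*v, v^2}; counting standard monomials gives mu = 3. Corank 1: A-series; mu = 3 gives A_3.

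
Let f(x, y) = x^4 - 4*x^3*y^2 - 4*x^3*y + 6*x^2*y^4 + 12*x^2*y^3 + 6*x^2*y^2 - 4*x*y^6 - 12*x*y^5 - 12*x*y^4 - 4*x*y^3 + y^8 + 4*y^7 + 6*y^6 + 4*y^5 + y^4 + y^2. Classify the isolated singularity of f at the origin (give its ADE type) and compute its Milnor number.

Type A_{3}, Milnor number mu = 3.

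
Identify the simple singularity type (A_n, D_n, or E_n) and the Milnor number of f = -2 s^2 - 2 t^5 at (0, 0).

Type A4, Milnor number mu = 4.

The Hessian of f at 0 has rank 1. Corank 1: A-series; mu = 4 gives A_4.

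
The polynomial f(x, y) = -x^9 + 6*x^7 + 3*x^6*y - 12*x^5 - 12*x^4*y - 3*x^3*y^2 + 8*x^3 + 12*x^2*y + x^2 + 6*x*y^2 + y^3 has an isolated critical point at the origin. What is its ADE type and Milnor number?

The Hessian of f at 0 has rank 1. Corank 1: A-series; mu = 2 gives A_2.

Type A_{2}, Milnor number mu = 2.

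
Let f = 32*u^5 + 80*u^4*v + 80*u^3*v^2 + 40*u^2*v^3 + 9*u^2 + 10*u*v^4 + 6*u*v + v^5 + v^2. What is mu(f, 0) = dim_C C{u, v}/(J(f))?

The Hessian of f at 0 has rank 1. Corank 1: A-series; mu = 4 gives A_4.

4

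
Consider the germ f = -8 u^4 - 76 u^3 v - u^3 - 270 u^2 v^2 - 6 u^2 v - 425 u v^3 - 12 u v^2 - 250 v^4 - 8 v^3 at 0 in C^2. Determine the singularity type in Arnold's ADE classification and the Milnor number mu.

Type E_{7}, Milnor number mu = 7.

The Hessian of f at 0 has rank 0. Corank 2; j^3 = -(u + 2*v)^3 is a perfect cube, so E-series; the 4-jet and mu = 7 give E_7.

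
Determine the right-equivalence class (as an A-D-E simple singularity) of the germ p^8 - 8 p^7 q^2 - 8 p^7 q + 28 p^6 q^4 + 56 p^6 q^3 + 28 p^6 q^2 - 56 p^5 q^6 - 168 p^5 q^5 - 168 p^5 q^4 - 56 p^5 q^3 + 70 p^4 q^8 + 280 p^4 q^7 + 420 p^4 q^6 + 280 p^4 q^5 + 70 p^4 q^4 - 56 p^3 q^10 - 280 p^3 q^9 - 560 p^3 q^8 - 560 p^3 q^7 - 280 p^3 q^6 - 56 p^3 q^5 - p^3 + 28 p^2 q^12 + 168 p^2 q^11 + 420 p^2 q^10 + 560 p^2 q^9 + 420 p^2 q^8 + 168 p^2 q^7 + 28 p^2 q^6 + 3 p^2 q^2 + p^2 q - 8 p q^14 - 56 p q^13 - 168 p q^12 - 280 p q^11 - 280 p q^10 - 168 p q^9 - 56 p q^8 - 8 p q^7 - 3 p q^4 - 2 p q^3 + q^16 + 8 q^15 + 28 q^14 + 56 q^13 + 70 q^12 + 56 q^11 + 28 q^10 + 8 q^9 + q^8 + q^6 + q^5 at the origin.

The Hessian of f at 0 has rank 0. Corank 2; j^3 = -p^2*(p - q) has shape L^2 M (L != M), so D-series; mu = 9 gives D_9.

D_{9}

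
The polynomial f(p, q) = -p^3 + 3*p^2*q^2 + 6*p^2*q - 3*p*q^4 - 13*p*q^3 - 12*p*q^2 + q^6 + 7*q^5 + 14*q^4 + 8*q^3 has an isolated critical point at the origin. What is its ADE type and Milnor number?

Type E_7, Milnor number mu = 7.

The Hessian of f at 0 has rank 0. Corank 2; j^3 = -(p - 2*q)^3 is a perfect cube, so E-series; the 4-jet and mu = 7 give E_7.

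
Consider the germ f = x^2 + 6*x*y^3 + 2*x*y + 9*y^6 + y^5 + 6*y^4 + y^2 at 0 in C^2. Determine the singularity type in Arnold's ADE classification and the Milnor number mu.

The Hessian of f at 0 has rank 1. Corank 1: A-series; mu = 4 gives A_4.

Type A_{4}, Milnor number mu = 4.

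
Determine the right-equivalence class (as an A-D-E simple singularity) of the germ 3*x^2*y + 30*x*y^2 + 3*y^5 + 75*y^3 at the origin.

The Hessian of f at 0 has rank 0. Corank 2; j^3 = 3*y*(x + 5*y)^2 has shape L^2 M (L != M), so D-series; mu = 6 gives D_6.

D_6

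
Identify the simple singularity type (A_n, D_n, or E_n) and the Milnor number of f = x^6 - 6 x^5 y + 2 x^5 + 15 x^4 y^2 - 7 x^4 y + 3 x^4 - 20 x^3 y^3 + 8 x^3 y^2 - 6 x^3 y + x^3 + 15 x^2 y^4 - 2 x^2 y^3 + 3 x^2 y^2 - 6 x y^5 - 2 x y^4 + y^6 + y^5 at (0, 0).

Type E_8, Milnor number mu = 8.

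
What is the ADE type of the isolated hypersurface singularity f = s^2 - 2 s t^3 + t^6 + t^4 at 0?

The Hessian of f at 0 is [[2, 0], [0, 0]] with rank 1, so corank 1. A Groebner basis of the Jacobian ideal J(f) in C{s,t} is {t^3, s}; counting standard monomials gives mu = 3. Corank 1: A-series; mu = 3 gives A_3.

A3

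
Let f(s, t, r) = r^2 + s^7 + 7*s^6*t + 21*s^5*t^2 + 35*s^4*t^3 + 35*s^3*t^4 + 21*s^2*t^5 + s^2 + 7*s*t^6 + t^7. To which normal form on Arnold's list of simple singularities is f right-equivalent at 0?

The Hessian of f at 0 is [[2, 0, 0], [0, 0, 0], [0, 0, 2]] with rank 2, so corank 1. A Groebner basis of the Jacobian ideal J(f) in C{s,t,r} is {t^6, s, r}; counting standard monomials gives mu = 6. Corank 1: A-series; mu = 6 gives A_6.

A6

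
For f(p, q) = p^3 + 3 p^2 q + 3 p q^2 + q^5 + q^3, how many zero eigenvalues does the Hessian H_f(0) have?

Hessian at 0 has rank 0.

2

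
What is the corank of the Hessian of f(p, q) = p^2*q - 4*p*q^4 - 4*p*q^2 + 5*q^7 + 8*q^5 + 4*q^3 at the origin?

2

Hessian at 0 has rank 0.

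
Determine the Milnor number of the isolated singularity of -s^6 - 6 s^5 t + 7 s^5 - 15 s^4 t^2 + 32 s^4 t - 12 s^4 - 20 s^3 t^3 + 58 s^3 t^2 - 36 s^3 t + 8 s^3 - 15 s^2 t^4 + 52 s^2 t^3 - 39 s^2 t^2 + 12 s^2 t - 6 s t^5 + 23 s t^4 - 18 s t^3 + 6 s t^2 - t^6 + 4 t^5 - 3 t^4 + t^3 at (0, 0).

8

The Hessian of f at 0 is [[0, 0], [0, 0]] with rank 0, so corank 2. A Groebner basis of the Jacobian ideal J(f) in C{s,t} is {-20*s^2 + s*t^3 + 5*s*t^2 - 20*s*t + 5*t^3/2 - 5*t^2, 32*s^2 - 8*s*t^2 + 32*s*t + t^4 - 4*t^3 + 8*t^2, s^3 + 3*s^2/2 - 9*s*t^2/8 + 3*s*t/2 - 7*t^3/16 + 3*t^2/8, s^2*t - s^2 + 5*s*t^2/4 - s*t + 3*t^3/8 - t^2/4}; counting standard monomials gives mu = 8. Corank 2; j^3 = (2*s + t)^3 is a perfect cube, so E-series; the 5-jet and mu = 8 give E_8.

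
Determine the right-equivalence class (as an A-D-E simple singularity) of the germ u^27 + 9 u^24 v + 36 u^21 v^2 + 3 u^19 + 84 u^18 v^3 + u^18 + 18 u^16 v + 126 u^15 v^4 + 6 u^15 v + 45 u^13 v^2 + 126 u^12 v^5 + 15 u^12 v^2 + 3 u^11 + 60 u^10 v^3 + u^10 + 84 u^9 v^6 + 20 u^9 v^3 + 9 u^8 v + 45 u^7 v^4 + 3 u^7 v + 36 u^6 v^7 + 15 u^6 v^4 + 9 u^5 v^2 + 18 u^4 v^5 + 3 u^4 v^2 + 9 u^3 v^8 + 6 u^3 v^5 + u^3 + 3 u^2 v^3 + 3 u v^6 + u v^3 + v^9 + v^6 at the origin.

The Hessian of f at 0 has rank 0. Corank 2; j^3 = u^3 is a perfect cube, so E-series; the 4-jet and mu = 7 give E_7.

E_{7}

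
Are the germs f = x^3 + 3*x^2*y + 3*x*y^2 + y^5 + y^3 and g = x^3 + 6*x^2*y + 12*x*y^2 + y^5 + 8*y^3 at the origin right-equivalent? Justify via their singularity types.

Yes.

The Hessian of f at 0 is [[0, 0], [0, 0]] with rank 0, so corank 2. A Groebner basis of the Jacobian ideal J(f) in C{x,y} is {y^4, x^2 + 2*x*y + y^2}; counting standard monomials gives mu = 8. Corank 2; j^3 = (x + y)^3 is a perfect cube, so E-series; the 5-jet and mu = 8 give E_8. The Hessian of g at 0 is [[0, 0], [0, 0]] with rank 0, so corank 2. A Groebner basis of the Jacobian ideal J(g) in C{x,y} is {y^4, x^2 + 4*x*y + 4*y^2}; counting standard monomials gives mu = 8. Corank 2; j^3 = (x + 2*y)^3 is a perfect cube, so E-series; the 5-jet and mu = 8 give E_8. Both have type E_8, hence right-equivalent.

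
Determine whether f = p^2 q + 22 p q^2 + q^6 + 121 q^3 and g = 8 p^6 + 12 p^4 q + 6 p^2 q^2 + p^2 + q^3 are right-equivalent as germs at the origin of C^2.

No.

The Hessian of f at 0 has rank 0. Corank 2; j^3 = q*(p + 11*q)^2 has shape L^2 M (L != M), so D-series; mu = 7 gives D_7. The Hessian of g at 0 has rank 1. Corank 1: A-series; mu = 2 gives A_2. f is D_7 but g is A_2, hence not right-equivalent.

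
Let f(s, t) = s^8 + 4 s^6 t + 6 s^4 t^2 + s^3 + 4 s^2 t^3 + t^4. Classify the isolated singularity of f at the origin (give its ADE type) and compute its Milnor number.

Type E_{6}, Milnor number mu = 6.

The Hessian of f at 0 has rank 0. Corank 2; j^3 = s^3 is a perfect cube, so E-series; the 4-jet and mu = 6 give E_6.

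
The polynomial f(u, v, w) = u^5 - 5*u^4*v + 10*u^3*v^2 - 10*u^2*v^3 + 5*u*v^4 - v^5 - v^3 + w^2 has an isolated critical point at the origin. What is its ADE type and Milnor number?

The Hessian of f at 0 has rank 1. Corank 2; j^3 = -v^3 is a perfect cube, so E-series; the 5-jet and mu = 8 give E_8.

Type E_{8}, Milnor number mu = 8.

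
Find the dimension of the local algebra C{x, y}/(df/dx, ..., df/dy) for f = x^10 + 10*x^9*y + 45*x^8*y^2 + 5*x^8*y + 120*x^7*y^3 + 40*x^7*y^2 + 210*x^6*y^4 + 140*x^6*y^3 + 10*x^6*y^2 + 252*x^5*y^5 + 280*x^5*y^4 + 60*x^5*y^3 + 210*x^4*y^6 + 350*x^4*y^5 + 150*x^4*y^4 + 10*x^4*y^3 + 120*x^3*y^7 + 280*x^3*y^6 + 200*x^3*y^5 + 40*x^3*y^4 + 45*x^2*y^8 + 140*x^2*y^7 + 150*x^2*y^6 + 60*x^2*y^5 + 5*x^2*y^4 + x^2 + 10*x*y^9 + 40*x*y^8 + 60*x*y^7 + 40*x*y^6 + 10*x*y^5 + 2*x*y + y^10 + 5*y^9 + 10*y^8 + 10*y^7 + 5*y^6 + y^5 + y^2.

4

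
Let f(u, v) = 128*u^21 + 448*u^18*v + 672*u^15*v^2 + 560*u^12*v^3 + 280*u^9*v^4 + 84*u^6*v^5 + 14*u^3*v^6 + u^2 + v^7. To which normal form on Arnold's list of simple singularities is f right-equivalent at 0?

A_6

The Hessian of f at 0 has rank 1. Corank 1: A-series; mu = 6 gives A_6.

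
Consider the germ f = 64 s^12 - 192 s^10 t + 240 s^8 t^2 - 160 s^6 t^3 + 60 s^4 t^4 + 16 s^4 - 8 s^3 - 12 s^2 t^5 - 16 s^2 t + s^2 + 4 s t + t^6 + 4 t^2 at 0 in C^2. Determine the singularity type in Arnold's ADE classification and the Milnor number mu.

The Hessian of f at 0 has rank 1. Corank 1: A-series; mu = 5 gives A_5.

Type A_{5}, Milnor number mu = 5.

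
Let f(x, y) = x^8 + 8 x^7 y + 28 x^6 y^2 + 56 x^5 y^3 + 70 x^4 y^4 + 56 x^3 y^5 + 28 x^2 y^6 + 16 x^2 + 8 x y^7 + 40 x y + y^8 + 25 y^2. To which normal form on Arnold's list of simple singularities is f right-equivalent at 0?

The Hessian of f at 0 is [[32, 40], [40, 50]] with rank 1, so corank 1. A Groebner basis of the Jacobian ideal J(f) in C{x,y} is {y^7, x + 5*y/4}; counting standard monomials gives mu = 7. Corank 1: A-series; mu = 7 gives A_7.

A7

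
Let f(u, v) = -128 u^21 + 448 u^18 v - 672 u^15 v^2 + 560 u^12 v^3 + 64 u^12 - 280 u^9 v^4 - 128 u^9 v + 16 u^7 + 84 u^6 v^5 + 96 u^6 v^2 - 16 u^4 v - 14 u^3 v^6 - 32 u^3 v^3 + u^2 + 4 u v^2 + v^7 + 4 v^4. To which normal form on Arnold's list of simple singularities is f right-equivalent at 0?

A_{6}

The Hessian of f at 0 is [[2, 0], [0, 0]] with rank 1, so corank 1. A Groebner basis of the Jacobian ideal J(f) in C{u,v} is {u^3, u/2 + v^2}; counting standard monomials gives mu = 6. Corank 1: A-series; mu = 6 gives A_6.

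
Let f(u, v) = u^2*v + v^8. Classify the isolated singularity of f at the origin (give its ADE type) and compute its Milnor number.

The Hessian of f at 0 has rank 0. Corank 2; j^3 = u^2*v has shape L^2 M (L != M), so D-series; mu = 9 gives D_9.

Type D_9, Milnor number mu = 9.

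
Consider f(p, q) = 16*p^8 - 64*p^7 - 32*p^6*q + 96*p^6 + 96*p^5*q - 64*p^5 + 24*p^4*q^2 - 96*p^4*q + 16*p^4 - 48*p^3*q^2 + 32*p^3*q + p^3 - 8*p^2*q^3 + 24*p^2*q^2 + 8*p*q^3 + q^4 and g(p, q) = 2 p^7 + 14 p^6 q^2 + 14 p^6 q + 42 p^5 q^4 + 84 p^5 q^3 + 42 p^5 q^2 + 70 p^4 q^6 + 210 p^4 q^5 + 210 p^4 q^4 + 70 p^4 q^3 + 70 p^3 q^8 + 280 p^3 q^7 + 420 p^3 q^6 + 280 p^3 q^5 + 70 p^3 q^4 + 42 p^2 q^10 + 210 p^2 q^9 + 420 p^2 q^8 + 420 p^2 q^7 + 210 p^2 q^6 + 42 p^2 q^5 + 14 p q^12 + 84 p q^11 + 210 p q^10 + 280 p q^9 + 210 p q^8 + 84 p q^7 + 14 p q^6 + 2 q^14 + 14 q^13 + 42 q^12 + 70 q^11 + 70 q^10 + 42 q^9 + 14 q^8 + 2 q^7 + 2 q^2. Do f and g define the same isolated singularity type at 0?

No.

The Hessian of f at 0 has rank 0. Corank 2; j^3 = p^3 is a perfect cube, so E-series; the 4-jet and mu = 6 give E_6. The Hessian of g at 0 has rank 1. Corank 1: A-series; mu = 6 gives A_6. f is E_6 but g is A_6, hence not right-equivalent.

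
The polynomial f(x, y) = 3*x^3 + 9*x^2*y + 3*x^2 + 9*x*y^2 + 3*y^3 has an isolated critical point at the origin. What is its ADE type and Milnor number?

Type A_{2}, Milnor number mu = 2.

The Hessian of f at 0 is [[6, 0], [0, 0]] with rank 1, so corank 1. A Groebner basis of the Jacobian ideal J(f) in C{x,y} is {y^2, x}; counting standard monomials gives mu = 2. Corank 1: A-series; mu = 2 gives A_2.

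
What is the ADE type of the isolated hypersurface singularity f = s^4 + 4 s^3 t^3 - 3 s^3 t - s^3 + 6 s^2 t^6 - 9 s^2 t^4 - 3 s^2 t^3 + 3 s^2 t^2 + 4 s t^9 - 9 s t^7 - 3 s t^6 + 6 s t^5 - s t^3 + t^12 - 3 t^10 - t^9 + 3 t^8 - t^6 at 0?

The Hessian of f at 0 has rank 0. Corank 2; j^3 = -s^3 is a perfect cube, so E-series; the 4-jet and mu = 7 give E_7.

E_{7}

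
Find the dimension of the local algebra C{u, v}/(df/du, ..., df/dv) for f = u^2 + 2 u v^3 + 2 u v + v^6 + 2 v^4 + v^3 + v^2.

The Hessian of f at 0 is [[2, 2], [2, 2]] with rank 1, so corank 1. A Groebner basis of the Jacobian ideal J(f) in C{u,v} is {v^2, u + v}; counting standard monomials gives mu = 2. Corank 1: A-series; mu = 2 gives A_2.

2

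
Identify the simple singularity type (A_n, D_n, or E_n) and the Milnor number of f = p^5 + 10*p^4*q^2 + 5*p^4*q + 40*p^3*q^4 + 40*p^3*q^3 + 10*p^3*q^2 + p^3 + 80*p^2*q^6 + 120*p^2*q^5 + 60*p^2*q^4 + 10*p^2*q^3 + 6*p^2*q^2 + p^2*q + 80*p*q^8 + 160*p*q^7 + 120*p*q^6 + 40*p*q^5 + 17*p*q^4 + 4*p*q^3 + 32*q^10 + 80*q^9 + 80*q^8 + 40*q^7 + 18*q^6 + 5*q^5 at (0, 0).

The Hessian of f at 0 has rank 0. Corank 2; j^3 = p^2*(p + q) has shape L^2 M (L != M), so D-series; mu = 6 gives D_6.

Type D_6, Milnor number mu = 6.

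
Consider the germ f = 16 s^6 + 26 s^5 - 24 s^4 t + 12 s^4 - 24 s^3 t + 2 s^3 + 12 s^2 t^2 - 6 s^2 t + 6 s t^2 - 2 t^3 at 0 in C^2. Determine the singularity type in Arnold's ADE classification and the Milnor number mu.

The Hessian of f at 0 is [[0, 0], [0, 0]] with rank 0, so corank 2. A Groebner basis of the Jacobian ideal J(f) in C{s,t} is {3*s^2/32 + s*t^3 + 3*s*t^2/8 - 3*s*t/16 - 3*t^3/8 + 3*t^2/32, s^2/8 + s*t^2/2 - s*t/4 + t^4 - t^3/2 + t^2/8, s^3 + 3*s^2/8 - 3*s*t^2/2 - 3*s*t/4 + t^3/2 + 3*t^2/8, s^2*t + s^2/8 - 3*s*t^2/2 - s*t/4 + t^3/2 + t^2/8}; counting standard monomials gives mu = 8. Corank 2; j^3 = 2*(s - t)^3 is a perfect cube, so E-series; the 5-jet and mu = 8 give E_8.

Type E8, Milnor number mu = 8.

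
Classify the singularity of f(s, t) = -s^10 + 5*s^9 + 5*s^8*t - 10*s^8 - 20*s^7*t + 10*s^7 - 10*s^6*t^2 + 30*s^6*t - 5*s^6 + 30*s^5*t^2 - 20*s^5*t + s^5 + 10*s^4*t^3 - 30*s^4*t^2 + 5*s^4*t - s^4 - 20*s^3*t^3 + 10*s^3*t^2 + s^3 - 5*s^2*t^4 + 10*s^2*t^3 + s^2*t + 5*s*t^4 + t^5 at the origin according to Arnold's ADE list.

The Hessian of f at 0 is [[0, 0], [0, 0]] with rank 0, so corank 2. A Groebner basis of the Jacobian ideal J(f) in C{s,t} is {-s*t/5 + t^4, s*t^2, s^2 + s*t}; counting standard monomials gives mu = 6. Corank 2; j^3 = s^2*(s + t) has shape L^2 M (L != M), so D-series; mu = 6 gives D_6.

D_6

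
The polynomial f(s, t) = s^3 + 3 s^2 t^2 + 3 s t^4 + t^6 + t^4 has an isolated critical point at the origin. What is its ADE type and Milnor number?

Type E6, Milnor number mu = 6.

The Hessian of f at 0 has rank 0. Corank 2; j^3 = s^3 is a perfect cube, so E-series; the 4-jet and mu = 6 give E_6.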